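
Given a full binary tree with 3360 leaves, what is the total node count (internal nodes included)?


Leaf nodes (terminals): 3360
Internal nodes = n - 1 = 3360 - 1 = 3359
Total = leaves + internal = 3360 + 3359 = 6719

6719


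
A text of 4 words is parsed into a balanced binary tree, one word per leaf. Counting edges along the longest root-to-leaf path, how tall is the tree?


In a balanced binary tree with n leaves the deepest leaf is ceil(log2(n)) edges below the root.
log2(4) = 2.0000
ceil(2.0000) = 2
height (edges) = 2

2


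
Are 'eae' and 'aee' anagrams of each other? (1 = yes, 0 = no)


Sort characters of 'eae': 'aee'
Sort characters of 'aee': 'aee'
Sorted forms match -> they ARE anagrams
Result: 1

1


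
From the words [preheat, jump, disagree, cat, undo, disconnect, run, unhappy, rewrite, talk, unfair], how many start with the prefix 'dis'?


Checking each word for prefix 'dis':
  'preheat' -> no (count: 0)
  'jump' -> no (count: 0)
  'disagree' -> YES, starts with 'dis' (count: 1)
  'cat' -> no (count: 1)
  'undo' -> no (count: 1)
  'disconnect' -> YES, starts with 'dis' (count: 2)
  'run' -> no (count: 2)
  'unhappy' -> no (count: 2)
  'rewrite' -> no (count: 2)
  'talk' -> no (count: 2)
  'unfair' -> no (count: 2)
Total with prefix 'dis': 2

2


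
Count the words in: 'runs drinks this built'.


Counting words by splitting on spaces:
  Word 1: 'runs'
  Word 2: 'drinks'
  Word 3: 'this'
  Word 4: 'built'
Total words: 4

4


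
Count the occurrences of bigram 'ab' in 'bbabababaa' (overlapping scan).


Scanning 'bbabababaa' for bigram 'ab':
  Position 0: 'bb' -> no
  Position 1: 'ba' -> no
  Position 2: 'ab' -> MATCH
  Position 3: 'ba' -> no
  Position 4: 'ab' -> MATCH
  Position 5: 'ba' -> no
  Position 6: 'ab' -> MATCH
  Position 7: 'ba' -> no
  Position 8: 'aa' -> no
Total matches: 3

3


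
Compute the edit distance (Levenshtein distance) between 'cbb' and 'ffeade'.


Building DP table for s1='cbb' (len 3) and s2='ffeade' (len 6):
       f  f  e  a  d  e
    0  1  2  3  4  5  6
  c 1  1  2  3  4  5  6
  b 2  2  2  3  4  5  6
  b 3  3  3  3  4  5  6
Edit distance = dp[3][6] = 6

6


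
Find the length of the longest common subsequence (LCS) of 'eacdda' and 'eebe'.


DP table for LCS of 'eacdda' and 'eebe':
       e  e  b  e
    0  0  0  0  0
  e 0  1  1  1  1
  a 0  1  1  1  1
  c 0  1  1  1  1
  d 0  1  1  1  1
  d 0  1  1  1  1
  a 0  1  1  1  1
LCS: 'e'
LCS length = 1

1


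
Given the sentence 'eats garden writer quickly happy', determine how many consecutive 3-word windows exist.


Word trigrams from [5] words:
  Trigram 1: (eats garden writer)
  Trigram 2: (garden writer quickly)
  Trigram 3: (writer quickly happy)
Total word trigrams: 5 - 2 = 3

3


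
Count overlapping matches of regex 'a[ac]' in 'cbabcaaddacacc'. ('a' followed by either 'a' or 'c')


Pattern: a[ac] means 'a' followed by either 'a' or 'c'.
Scanning 'cbabcaaddacacc' position-by-position:
  Pos 0: window 'cb' -> no
  Pos 1: window 'ba' -> no
  Pos 2: window 'ab' -> no
  Pos 3: window 'bc' -> no
  Pos 4: window 'ca' -> no
  Pos 5: window 'aa' -> MATCH
  Pos 6: window 'ad' -> no
  Pos 7: window 'dd' -> no
  Pos 8: window 'da' -> no
  Pos 9: window 'ac' -> MATCH
  Pos 10: window 'ca' -> no
  Pos 11: window 'ac' -> MATCH
  Pos 12: window 'cc' -> no
  Pos 13: window 'c' -> no
Total matches: 3

3


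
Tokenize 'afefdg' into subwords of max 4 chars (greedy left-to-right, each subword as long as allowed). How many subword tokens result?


'afefdg' has 6 characters.
Chunking with max size 4:
  Chunk 1: 'afef' (positions 0-3)
  Chunk 2: 'dg' (positions 4-5)
Total chunks: ceil(6 / 4) = 2

2


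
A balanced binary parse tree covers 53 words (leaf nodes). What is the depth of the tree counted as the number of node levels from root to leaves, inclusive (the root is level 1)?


In a balanced binary tree with n leaves the deepest leaf is ceil(log2(n)) edges below the root,
so counting node levels inclusive of root and leaves gives ceil(log2(n)) + 1 levels.
log2(53) = 5.7279
ceil(5.7279) = 6
levels = 6 + 1 = 7

7


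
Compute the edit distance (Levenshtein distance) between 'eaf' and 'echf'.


Building DP table for s1='eaf' (len 3) and s2='echf' (len 4):
       e  c  h  f
    0  1  2  3  4
  e 1  0  1  2  3
  a 2  1  1  2  3
  f 3  2  2  2  2
Edit distance = dp[3][4] = 2

2


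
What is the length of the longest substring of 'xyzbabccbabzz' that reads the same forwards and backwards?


Scanning 'xyzbabccbabzz' for palindromic substrings.
Substring at positions 2-11: 'zbabccbabz'.
Check: reverse('zbabccbabz') = 'zbabccbabz' -> palindrome confirmed.
Neighbouring characters ('y' / 'z') break symmetry, so it cannot extend further.
No longer palindromic substring exists; longest length = 10

10


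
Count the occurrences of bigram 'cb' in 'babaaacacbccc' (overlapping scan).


Scanning 'babaaacacbccc' for bigram 'cb':
  Position 0: 'ba' -> no
  Position 1: 'ab' -> no
  Position 2: 'ba' -> no
  Position 3: 'aa' -> no
  Position 4: 'aa' -> no
  Position 5: 'ac' -> no
  Position 6: 'ca' -> no
  Position 7: 'ac' -> no
  Position 8: 'cb' -> MATCH
  Position 9: 'bc' -> no
  Position 10: 'cc' -> no
  Position 11: 'cc' -> no
Total matches: 1

1


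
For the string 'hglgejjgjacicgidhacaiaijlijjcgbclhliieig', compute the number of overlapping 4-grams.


String 'hglgejjgjacicgidhacaiaijlijjcgbclhliieig' has length L = 40.
Number of overlapping n-grams = L - n + 1
Substituting: 40 - 4 + 1 = 37

37


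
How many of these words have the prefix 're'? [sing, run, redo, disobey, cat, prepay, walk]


Checking each word for prefix 're':
  'sing' -> no (count: 0)
  'run' -> no (count: 0)
  'redo' -> YES, starts with 're' (count: 1)
  'disobey' -> no (count: 1)
  'cat' -> no (count: 1)
  'prepay' -> no (count: 1)
  'walk' -> no (count: 1)
Total with prefix 're': 1

1


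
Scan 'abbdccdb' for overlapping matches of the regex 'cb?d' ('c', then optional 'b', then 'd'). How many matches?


Pattern: cb?d means 'c', then optional 'b', then 'd'.
Scanning 'abbdccdb' position-by-position:
  Pos 0: window 'abb' -> no
  Pos 1: window 'bbd' -> no
  Pos 2: window 'bdc' -> no
  Pos 3: window 'dcc' -> no
  Pos 4: window 'ccd' -> no
  Pos 5: window 'cdb' -> MATCH
  Pos 6: window 'db' -> no
  Pos 7: window 'b' -> no
Total matches: 1

1


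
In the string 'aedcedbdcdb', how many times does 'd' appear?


Scanning 'aedcedbdcdb' for 'd':
  Position 2: 'd' -> MATCH (count: 1)
  Position 5: 'd' -> MATCH (count: 2)
  Position 7: 'd' -> MATCH (count: 3)
  Position 9: 'd' -> MATCH (count: 4)
Total occurrences of 'd': 4

4


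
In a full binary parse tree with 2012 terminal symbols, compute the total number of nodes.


Leaf nodes (terminals): 2012
Internal nodes = n - 1 = 2012 - 1 = 2011
Total = leaves + internal = 2012 + 2011 = 4023

4023


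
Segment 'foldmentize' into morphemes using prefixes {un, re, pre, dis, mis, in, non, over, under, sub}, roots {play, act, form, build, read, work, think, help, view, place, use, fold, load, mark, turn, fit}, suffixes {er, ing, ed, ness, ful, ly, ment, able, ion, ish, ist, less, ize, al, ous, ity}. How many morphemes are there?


Segmenting 'foldmentize' against the inventory:
  'fold' -> root (morpheme 1)
  'ment' -> suffix (morpheme 2)
  'ize' -> suffix (morpheme 3)
Total morphemes: 3

3


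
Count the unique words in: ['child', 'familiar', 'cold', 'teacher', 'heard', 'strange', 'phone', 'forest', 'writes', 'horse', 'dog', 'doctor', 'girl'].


Listing all tokens and tracking unique types:
  Token 1: 'child' -> NEW (unique so far: 1)
  Token 2: 'familiar' -> NEW (unique so far: 2)
  Token 3: 'cold' -> NEW (unique so far: 3)
  Token 4: 'teacher' -> NEW (unique so far: 4)
  Token 5: 'heard' -> NEW (unique so far: 5)
  Token 6: 'strange' -> NEW (unique so far: 6)
  Token 7: 'phone' -> NEW (unique so far: 7)
  Token 8: 'forest' -> NEW (unique so far: 8)
  Token 9: 'writes' -> NEW (unique so far: 9)
  Token 10: 'horse' -> NEW (unique so far: 10)
  Token 11: 'dog' -> NEW (unique so far: 11)
  Token 12: 'doctor' -> NEW (unique so far: 12)
  Token 13: 'girl' -> NEW (unique so far: 13)
Unique types: ('child', 'cold', 'doctor', 'dog', 'familiar', 'forest', 'girl', 'heard', 'horse', 'phone', 'strange', 'teacher', 'writes')
Vocabulary size: 13

13


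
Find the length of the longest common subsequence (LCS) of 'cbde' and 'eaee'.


DP table for LCS of 'cbde' and 'eaee':
       e  a  e  e
    0  0  0  0  0
  c 0  0  0  0  0
  b 0  0  0  0  0
  d 0  0  0  0  0
  e 0  1  1  1  1
LCS: 'e'
LCS length = 1

1


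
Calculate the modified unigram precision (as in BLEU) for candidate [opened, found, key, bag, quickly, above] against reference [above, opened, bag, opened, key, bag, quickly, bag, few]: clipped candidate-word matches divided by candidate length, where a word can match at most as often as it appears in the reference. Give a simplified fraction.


Reference word counts: {'above': 1, 'bag': 3, 'few': 1, 'key': 1, 'opened': 2, 'quickly': 1}
Checking each candidate word (with clipping):
  'opened' -> in reference (ref count 2, used 1/2) -> match (matches: 1)
  'found' -> not in reference -> no match (matches: 1)
  'key' -> in reference (ref count 1, used 1/1) -> match (matches: 2)
  'bag' -> in reference (ref count 3, used 1/3) -> match (matches: 3)
  'quickly' -> in reference (ref count 1, used 1/1) -> match (matches: 4)
  'above' -> in reference (ref count 1, used 1/1) -> match (matches: 5)
Clipped matches: 5, Candidate length: 6
Precision = 5/6

5/6


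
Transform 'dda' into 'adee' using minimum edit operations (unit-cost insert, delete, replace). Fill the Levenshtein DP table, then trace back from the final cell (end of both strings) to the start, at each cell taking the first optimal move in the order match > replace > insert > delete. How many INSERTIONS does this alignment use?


Edit distance = 3. Backtracking from cell (3, 4) with preference match > replace > insert > delete,
then listing the resulting alignment 'dda' -> 'adee' left to right:
  Step 1: insert 'a' [insertion #1]
  Step 2: keep 'd'
  Step 3: replace d->e
  Step 4: replace a->e
Total insertions: 1

1


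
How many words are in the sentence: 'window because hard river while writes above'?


Counting words by splitting on spaces:
  Word 1: 'window'
  Word 2: 'because'
  Word 3: 'hard'
  Word 4: 'river'
  Word 5: 'while'
  Word 6: 'writes'
  Word 7: 'above'
Total words: 7

7


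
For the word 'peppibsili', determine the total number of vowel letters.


Scanning each character of 'peppibsili':
  Position 1: 'p' -> consonant (running count: 0)
  Position 2: 'e' -> vowel (running count: 1)
  Position 3: 'p' -> consonant (running count: 1)
  Position 4: 'p' -> consonant (running count: 1)
  Position 5: 'i' -> vowel (running count: 2)
  Position 6: 'b' -> consonant (running count: 2)
  Position 7: 's' -> consonant (running count: 2)
  Position 8: 'i' -> vowel (running count: 3)
  Position 9: 'l' -> consonant (running count: 3)
  Position 10: 'i' -> vowel (running count: 4)
Total vowels: 4

4


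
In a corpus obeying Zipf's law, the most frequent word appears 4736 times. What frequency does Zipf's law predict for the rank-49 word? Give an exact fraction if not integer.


Zipf's law: freq(rank) = f1 / rank
f1 = 4736, rank = 49
freq = 4736 / 49
GCD(4736, 49) = 1
Simplified: 4736/49

4736/49


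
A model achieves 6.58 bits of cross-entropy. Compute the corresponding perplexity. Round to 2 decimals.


Perplexity formula: PP = 2^H
H = 6.58
PP = 2^6.58
Decompose: 2^6.58 = 2^6 * 2^0.58
2^6 = 64, 2^0.58 ~ 1.4948492
PP ~ 64 * 1.4948492 = 95.6703488
Rounded to 2 decimals: 95.67

95.67


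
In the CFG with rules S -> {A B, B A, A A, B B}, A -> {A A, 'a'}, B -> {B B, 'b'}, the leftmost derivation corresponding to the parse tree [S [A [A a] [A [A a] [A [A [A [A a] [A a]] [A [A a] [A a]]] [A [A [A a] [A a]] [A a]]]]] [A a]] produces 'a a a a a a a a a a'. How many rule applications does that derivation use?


Every bracketed nonterminal node [X ...] in the tree is produced by exactly one rule application.
Reading the tree off as a leftmost derivation:
  Step 1: S  =>  A A   (applied S -> A A)
  Step 2: A A  =>  A A A   (applied A -> A A)
  Step 3: A A A  =>  a A A   (applied A -> a)
  Step 4: a A A  =>  a A A A   (applied A -> A A)
  Step 5: a A A A  =>  a a A A   (applied A -> a)
  Step 6: a a A A  =>  a a A A A   (applied A -> A A)
  Step 7: a a A A A  =>  a a A A A A   (applied A -> A A)
  Step 8: a a A A A A  =>  a a A A A A A   (applied A -> A A)
  Step 9: a a A A A A A  =>  a a a A A A A   (applied A -> a)
  Step 10: a a a A A A A  =>  a a a a A A A   (applied A -> a)
  Step 11: a a a a A A A  =>  a a a a A A A A   (applied A -> A A)
  Step 12: a a a a A A A A  =>  a a a a a A A A   (applied A -> a)
  Step 13: a a a a a A A A  =>  a a a a a a A A   (applied A -> a)
  Step 14: a a a a a a A A  =>  a a a a a a A A A   (applied A -> A A)
  Step 15: a a a a a a A A A  =>  a a a a a a A A A A   (applied A -> A A)
  Step 16: a a a a a a A A A A  =>  a a a a a a a A A A   (applied A -> a)
  Step 17: a a a a a a a A A A  =>  a a a a a a a a A A   (applied A -> a)
  Step 18: a a a a a a a a A A  =>  a a a a a a a a a A   (applied A -> a)
  Step 19: a a a a a a a a a A  =>  a a a a a a a a a a   (applied A -> a)
Final yield: a a a a a a a a a a
Total rewrite steps: 19

19


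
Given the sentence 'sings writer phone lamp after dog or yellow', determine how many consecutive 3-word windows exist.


Word trigrams from [8] words:
  Trigram 1: (sings writer phone)
  Trigram 2: (writer phone lamp)
  Trigram 3: (phone lamp after)
  Trigram 4: (lamp after dog)
  Trigram 5: (after dog or)
  Trigram 6: (dog or yellow)
Total word trigrams: 8 - 2 = 6

6


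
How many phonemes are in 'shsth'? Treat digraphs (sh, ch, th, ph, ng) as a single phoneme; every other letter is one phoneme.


Parsing 'shsth' greedily, digraphs first:
  'sh' -> digraph (1 consonant phoneme) (phonemes so far: 1)
  's' -> consonant phoneme (phonemes so far: 2)
  'th' -> digraph (1 consonant phoneme) (phonemes so far: 3)
Total phonemes: 3

3


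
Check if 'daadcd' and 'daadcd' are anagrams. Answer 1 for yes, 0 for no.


Sort characters of 'daadcd': 'aacddd'
Sort characters of 'daadcd': 'aacddd'
Sorted forms match -> they ARE anagrams
Result: 1

1


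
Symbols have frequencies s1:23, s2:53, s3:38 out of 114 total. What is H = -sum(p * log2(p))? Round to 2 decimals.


Computing entropy H = -sum(p_i * log2(p_i)):
  s1: p = 23/114 = 0.2018, -p*log2(p) = 0.4659
  s2: p = 53/114 = 0.4649, -p*log2(p) = 0.5137
  s3: p = 38/114 = 0.3333, -p*log2(p) = 0.5283
H = sum of terms = 1.5079
Rounded to 2 decimals: 1.51

1.51


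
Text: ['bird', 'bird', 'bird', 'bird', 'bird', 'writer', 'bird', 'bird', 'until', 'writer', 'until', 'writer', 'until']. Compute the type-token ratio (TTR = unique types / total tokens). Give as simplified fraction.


Tokens: 13
Unique types: ('bird', 'until', 'writer') = 3
TTR = 3/13
Already in lowest terms.

3/13


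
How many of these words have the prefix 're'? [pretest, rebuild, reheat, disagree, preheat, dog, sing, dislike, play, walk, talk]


Checking each word for prefix 're':
  'pretest' -> no (count: 0)
  'rebuild' -> YES, starts with 're' (count: 1)
  'reheat' -> YES, starts with 're' (count: 2)
  'disagree' -> no (count: 2)
  'preheat' -> no (count: 2)
  'dog' -> no (count: 2)
  'sing' -> no (count: 2)
  'dislike' -> no (count: 2)
  'play' -> no (count: 2)
  'walk' -> no (count: 2)
  'talk' -> no (count: 2)
Total with prefix 're': 2

2


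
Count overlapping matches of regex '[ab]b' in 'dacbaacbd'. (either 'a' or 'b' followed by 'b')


Pattern: [ab]b means either 'a' or 'b' followed by 'b'.
Scanning 'dacbaacbd' position-by-position:
  Pos 0: window 'da' -> no
  Pos 1: window 'ac' -> no
  Pos 2: window 'cb' -> no
  Pos 3: window 'ba' -> no
  Pos 4: window 'aa' -> no
  Pos 5: window 'ac' -> no
  Pos 6: window 'cb' -> no
  Pos 7: window 'bd' -> no
  Pos 8: window 'd' -> no
Total matches: 0

0


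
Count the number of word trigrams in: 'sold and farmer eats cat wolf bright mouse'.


Word trigrams from [8] words:
  Trigram 1: (sold and farmer)
  Trigram 2: (and farmer eats)
  Trigram 3: (farmer eats cat)
  Trigram 4: (eats cat wolf)
  Trigram 5: (cat wolf bright)
  Trigram 6: (wolf bright mouse)
Total word trigrams: 8 - 2 = 6

6


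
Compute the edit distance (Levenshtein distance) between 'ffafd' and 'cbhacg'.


Building DP table for s1='ffafd' (len 5) and s2='cbhacg' (len 6):
       c  b  h  a  c  g
    0  1  2  3  4  5  6
  f 1  1  2  3  4  5  6
  f 2  2  2  3  4  5  6
  a 3  3  3  3  3  4  5
  f 4  4  4  4  4  4  5
  d 5  5  5  5  5  5  5
Edit distance = dp[5][6] = 5

5


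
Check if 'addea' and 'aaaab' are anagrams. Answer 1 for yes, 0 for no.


Sort characters of 'addea': 'aadde'
Sort characters of 'aaaab': 'aaaab'
Sorted forms differ -> they are NOT anagrams
Result: 0

0


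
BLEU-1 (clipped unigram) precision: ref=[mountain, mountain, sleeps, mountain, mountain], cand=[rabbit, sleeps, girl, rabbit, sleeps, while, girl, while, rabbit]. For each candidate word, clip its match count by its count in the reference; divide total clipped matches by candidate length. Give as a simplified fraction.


Reference word counts: {'mountain': 4, 'sleeps': 1}
Checking each candidate word (with clipping):
  'rabbit' -> not in reference -> no match (matches: 0)
  'sleeps' -> in reference (ref count 1, used 1/1) -> match (matches: 1)
  'girl' -> not in reference -> no match (matches: 1)
  'rabbit' -> not in reference -> no match (matches: 1)
  'sleeps' -> ref count 1 already used up (1/1) -> clipped, no match (matches: 1)
  'while' -> not in reference -> no match (matches: 1)
  'girl' -> not in reference -> no match (matches: 1)
  'while' -> not in reference -> no match (matches: 1)
  'rabbit' -> not in reference -> no match (matches: 1)
Clipped matches: 1, Candidate length: 9
Precision = 1/9

1/9


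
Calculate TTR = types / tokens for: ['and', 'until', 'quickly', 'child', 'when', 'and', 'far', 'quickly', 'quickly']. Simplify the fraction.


Tokens: 9
Unique types: ('and', 'child', 'far', 'quickly', 'until', 'when') = 6
TTR = 6/9
Simplify: divide both by 3 -> 2/3
TTR = 2/3

2/3


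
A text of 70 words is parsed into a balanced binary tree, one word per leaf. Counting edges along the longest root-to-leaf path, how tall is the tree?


In a balanced binary tree with n leaves the deepest leaf is ceil(log2(n)) edges below the root.
log2(70) = 6.1293
ceil(6.1293) = 7
height (edges) = 7

7


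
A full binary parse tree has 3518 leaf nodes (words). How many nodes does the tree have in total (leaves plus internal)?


Leaf nodes (terminals): 3518
Internal nodes = n - 1 = 3518 - 1 = 3517
Total = leaves + internal = 3518 + 3517 = 7035

7035


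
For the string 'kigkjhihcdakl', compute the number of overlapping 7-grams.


String 'kigkjhihcdakl' has length L = 13.
Number of overlapping n-grams = L - n + 1
Substituting: 13 - 7 + 1 = 7

7


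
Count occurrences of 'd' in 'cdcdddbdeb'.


Scanning 'cdcdddbdeb' for 'd':
  Position 1: 'd' -> MATCH (count: 1)
  Position 3: 'd' -> MATCH (count: 2)
  Position 4: 'd' -> MATCH (count: 3)
  Position 5: 'd' -> MATCH (count: 4)
  Position 7: 'd' -> MATCH (count: 5)
Total occurrences of 'd': 5

5


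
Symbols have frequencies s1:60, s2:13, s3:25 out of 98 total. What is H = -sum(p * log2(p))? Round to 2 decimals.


Computing entropy H = -sum(p_i * log2(p_i)):
  s1: p = 60/98 = 0.6122, -p*log2(p) = 0.4334
  s2: p = 13/98 = 0.1327, -p*log2(p) = 0.3866
  s3: p = 25/98 = 0.2551, -p*log2(p) = 0.5028
H = sum of terms = 1.3228
Rounded to 2 decimals: 1.32

1.32


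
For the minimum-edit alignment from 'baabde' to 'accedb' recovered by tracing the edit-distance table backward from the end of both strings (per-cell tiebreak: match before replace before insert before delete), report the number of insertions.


Edit distance = 5. Backtracking from cell (6, 6) with preference match > replace > insert > delete,
then listing the resulting alignment 'baabde' -> 'accedb' left to right:
  Step 1: replace b->a
  Step 2: replace a->c
  Step 3: replace a->c
  Step 4: replace b->e
  Step 5: keep 'd'
  Step 6: replace e->b
Total insertions: 0

0


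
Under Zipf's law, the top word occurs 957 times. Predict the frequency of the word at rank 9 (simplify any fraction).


Zipf's law: freq(rank) = f1 / rank
f1 = 957, rank = 9
freq = 957 / 9
GCD(957, 9) = 3
Simplified: 319/3

319/3


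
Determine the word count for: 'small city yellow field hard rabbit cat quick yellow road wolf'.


Counting words by splitting on spaces:
  Word 1: 'small'
  Word 2: 'city'
  Word 3: 'yellow'
  Word 4: 'field'
  Word 5: 'hard'
  Word 6: 'rabbit'
  Word 7: 'cat'
  Word 8: 'quick'
  Word 9: 'yellow'
  Word 10: 'road'
  Word 11: 'wolf'
Total words: 11

11


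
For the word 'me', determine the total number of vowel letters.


Scanning each character of 'me':
  Position 1: 'm' -> consonant (running count: 0)
  Position 2: 'e' -> vowel (running count: 1)
Total vowels: 1

1


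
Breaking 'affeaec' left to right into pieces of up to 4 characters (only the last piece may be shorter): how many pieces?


'affeaec' has 7 characters.
Chunking with max size 4:
  Chunk 1: 'affe' (positions 0-3)
  Chunk 2: 'aec' (positions 4-6)
Total chunks: ceil(7 / 4) = 2

2


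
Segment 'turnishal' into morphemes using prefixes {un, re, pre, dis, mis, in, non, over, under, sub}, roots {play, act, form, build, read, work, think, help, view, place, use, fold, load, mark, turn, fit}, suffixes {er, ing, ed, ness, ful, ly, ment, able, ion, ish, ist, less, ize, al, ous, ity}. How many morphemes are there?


Segmenting 'turnishal' against the inventory:
  'turn' -> root (morpheme 1)
  'ish' -> suffix (morpheme 2)
  'al' -> suffix (morpheme 3)
Total morphemes: 3

3


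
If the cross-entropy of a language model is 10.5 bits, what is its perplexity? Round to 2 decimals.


Perplexity formula: PP = 2^H
H = 10.5
PP = 2^10.5
Decompose: 2^10.5 = 2^10 * 2^0.5 = 2^10 * sqrt(2)
2^10 = 1024, sqrt(2) ~ 1.4142136
PP ~ 1024 * 1.4142136 = 1448.1547264
Rounded to 2 decimals: 1448.15

1448.15


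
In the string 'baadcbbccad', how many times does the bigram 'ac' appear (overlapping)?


Scanning 'baadcbbccad' for bigram 'ac':
  Position 0: 'ba' -> no
  Position 1: 'aa' -> no
  Position 2: 'ad' -> no
  Position 3: 'dc' -> no
  Position 4: 'cb' -> no
  Position 5: 'bb' -> no
  Position 6: 'bc' -> no
  Position 7: 'cc' -> no
  Position 8: 'ca' -> no
  Position 9: 'ad' -> no
Total matches: 0

0


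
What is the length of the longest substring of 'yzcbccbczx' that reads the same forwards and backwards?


Scanning 'yzcbccbczx' for palindromic substrings.
Substring at positions 1-8: 'zcbccbcz'.
Check: reverse('zcbccbcz') = 'zcbccbcz' -> palindrome confirmed.
Neighbouring characters ('y' / 'x') break symmetry, so it cannot extend further.
No longer palindromic substring exists; longest length = 8

8


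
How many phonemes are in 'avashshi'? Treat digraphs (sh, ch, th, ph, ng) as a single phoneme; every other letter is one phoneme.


Parsing 'avashshi' greedily, digraphs first:
  'a' -> vowel phoneme (phonemes so far: 1)
  'v' -> consonant phoneme (phonemes so far: 2)
  'a' -> vowel phoneme (phonemes so far: 3)
  'sh' -> digraph (1 consonant phoneme) (phonemes so far: 4)
  'sh' -> digraph (1 consonant phoneme) (phonemes so far: 5)
  'i' -> vowel phoneme (phonemes so far: 6)
Total phonemes: 6

6


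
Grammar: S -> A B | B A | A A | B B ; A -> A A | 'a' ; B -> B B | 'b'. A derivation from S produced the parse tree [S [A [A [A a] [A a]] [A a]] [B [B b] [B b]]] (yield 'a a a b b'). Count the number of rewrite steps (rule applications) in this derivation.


Every bracketed nonterminal node [X ...] in the tree is produced by exactly one rule application.
Reading the tree off as a leftmost derivation:
  Step 1: S  =>  A B   (applied S -> A B)
  Step 2: A B  =>  A A B   (applied A -> A A)
  Step 3: A A B  =>  A A A B   (applied A -> A A)
  Step 4: A A A B  =>  a A A B   (applied A -> a)
  Step 5: a A A B  =>  a a A B   (applied A -> a)
  Step 6: a a A B  =>  a a a B   (applied A -> a)
  Step 7: a a a B  =>  a a a B B   (applied B -> B B)
  Step 8: a a a B B  =>  a a a b B   (applied B -> b)
  Step 9: a a a b B  =>  a a a b b   (applied B -> b)
Final yield: a a a b b
Total rewrite steps: 9

9


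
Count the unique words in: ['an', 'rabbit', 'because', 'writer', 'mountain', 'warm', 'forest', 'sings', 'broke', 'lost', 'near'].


Listing all tokens and tracking unique types:
  Token 1: 'an' -> NEW (unique so far: 1)
  Token 2: 'rabbit' -> NEW (unique so far: 2)
  Token 3: 'because' -> NEW (unique so far: 3)
  Token 4: 'writer' -> NEW (unique so far: 4)
  Token 5: 'mountain' -> NEW (unique so far: 5)
  Token 6: 'warm' -> NEW (unique so far: 6)
  Token 7: 'forest' -> NEW (unique so far: 7)
  Token 8: 'sings' -> NEW (unique so far: 8)
  Token 9: 'broke' -> NEW (unique so far: 9)
  Token 10: 'lost' -> NEW (unique so far: 10)
  Token 11: 'near' -> NEW (unique so far: 11)
Unique types: ('an', 'because', 'broke', 'forest', 'lost', 'mountain', 'near', 'rabbit', 'sings', 'warm', 'writer')
Vocabulary size: 11

11


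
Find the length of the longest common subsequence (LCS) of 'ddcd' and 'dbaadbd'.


DP table for LCS of 'ddcd' and 'dbaadbd':
       d  b  a  a  d  b  d
    0  0  0  0  0  0  0  0
  d 0  1  1  1  1  1  1  1
  d 0  1  1  1  1  2  2  2
  c 0  1  1  1  1  2  2  2
  d 0  1  1  1  1  2  2  3
LCS: 'ddd'
LCS length = 3

3


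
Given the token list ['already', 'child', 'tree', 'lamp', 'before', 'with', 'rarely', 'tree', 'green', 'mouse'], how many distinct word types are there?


Listing all tokens and tracking unique types:
  Token 1: 'already' -> NEW (unique so far: 1)
  Token 2: 'child' -> NEW (unique so far: 2)
  Token 3: 'tree' -> NEW (unique so far: 3)
  Token 4: 'lamp' -> NEW (unique so far: 4)
  Token 5: 'before' -> NEW (unique so far: 5)
  Token 6: 'with' -> NEW (unique so far: 6)
  Token 7: 'rarely' -> NEW (unique so far: 7)
  Token 8: 'tree' -> duplicate (unique so far: 7)
  Token 9: 'green' -> NEW (unique so far: 8)
  Token 10: 'mouse' -> NEW (unique so far: 9)
Unique types: ('already', 'before', 'child', 'green', 'lamp', 'mouse', 'rarely', 'tree', 'with')
Vocabulary size: 9

9


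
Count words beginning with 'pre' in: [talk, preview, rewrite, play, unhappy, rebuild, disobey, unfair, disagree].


Checking each word for prefix 'pre':
  'talk' -> no (count: 0)
  'preview' -> YES, starts with 'pre' (count: 1)
  'rewrite' -> no (count: 1)
  'play' -> no (count: 1)
  'unhappy' -> no (count: 1)
  'rebuild' -> no (count: 1)
  'disobey' -> no (count: 1)
  'unfair' -> no (count: 1)
  'disagree' -> no (count: 1)
Total with prefix 'pre': 1

1


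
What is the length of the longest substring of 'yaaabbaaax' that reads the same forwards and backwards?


Scanning 'yaaabbaaax' for palindromic substrings.
Substring at positions 1-8: 'aaabbaaa'.
Check: reverse('aaabbaaa') = 'aaabbaaa' -> palindrome confirmed.
Neighbouring characters ('y' / 'x') break symmetry, so it cannot extend further.
No longer palindromic substring exists; longest length = 8

8


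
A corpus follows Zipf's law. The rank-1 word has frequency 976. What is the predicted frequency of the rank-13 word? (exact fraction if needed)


Zipf's law: freq(rank) = f1 / rank
f1 = 976, rank = 13
freq = 976 / 13
GCD(976, 13) = 1
Simplified: 976/13

976/13


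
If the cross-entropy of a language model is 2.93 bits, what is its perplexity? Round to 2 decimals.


Perplexity formula: PP = 2^H
H = 2.93
PP = 2^2.93
Decompose: 2^2.93 = 2^2 * 2^0.93
2^2 = 4, 2^0.93 ~ 1.9052760
PP ~ 4 * 1.9052760 = 7.6211040
Rounded to 2 decimals: 7.62

7.62


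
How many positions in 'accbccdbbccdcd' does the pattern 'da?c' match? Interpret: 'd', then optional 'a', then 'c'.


Pattern: da?c means 'd', then optional 'a', then 'c'.
Scanning 'accbccdbbccdcd' position-by-position:
  Pos 0: window 'acc' -> no
  Pos 1: window 'ccb' -> no
  Pos 2: window 'cbc' -> no
  Pos 3: window 'bcc' -> no
  Pos 4: window 'ccd' -> no
  Pos 5: window 'cdb' -> no
  Pos 6: window 'dbb' -> no
  Pos 7: window 'bbc' -> no
  Pos 8: window 'bcc' -> no
  Pos 9: window 'ccd' -> no
  Pos 10: window 'cdc' -> no
  Pos 11: window 'dcd' -> MATCH
  Pos 12: window 'cd' -> no
  Pos 13: window 'd' -> no
Total matches: 1

1


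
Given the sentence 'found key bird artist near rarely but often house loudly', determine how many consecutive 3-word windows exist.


Word trigrams from [10] words:
  Trigram 1: (found key bird)
  Trigram 2: (key bird artist)
  Trigram 3: (bird artist near)
  Trigram 4: (artist near rarely)
  Trigram 5: (near rarely but)
  Trigram 6: (rarely but often)
  Trigram 7: (but often house)
  Trigram 8: (often house loudly)
Total word trigrams: 10 - 2 = 8

8


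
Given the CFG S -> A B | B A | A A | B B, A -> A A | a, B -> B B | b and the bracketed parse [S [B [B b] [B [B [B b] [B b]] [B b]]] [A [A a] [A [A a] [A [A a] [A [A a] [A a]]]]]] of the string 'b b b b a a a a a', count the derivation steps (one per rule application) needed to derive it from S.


Every bracketed nonterminal node [X ...] in the tree is produced by exactly one rule application.
Reading the tree off as a leftmost derivation:
  Step 1: S  =>  B A   (applied S -> B A)
  Step 2: B A  =>  B B A   (applied B -> B B)
  Step 3: B B A  =>  b B A   (applied B -> b)
  Step 4: b B A  =>  b B B A   (applied B -> B B)
  Step 5: b B B A  =>  b B B B A   (applied B -> B B)
  Step 6: b B B B A  =>  b b B B A   (applied B -> b)
  Step 7: b b B B A  =>  b b b B A   (applied B -> b)
  Step 8: b b b B A  =>  b b b b A   (applied B -> b)
  Step 9: b b b b A  =>  b b b b A A   (applied A -> A A)
  Step 10: b b b b A A  =>  b b b b a A   (applied A -> a)
  Step 11: b b b b a A  =>  b b b b a A A   (applied A -> A A)
  Step 12: b b b b a A A  =>  b b b b a a A   (applied A -> a)
  Step 13: b b b b a a A  =>  b b b b a a A A   (applied A -> A A)
  Step 14: b b b b a a A A  =>  b b b b a a a A   (applied A -> a)
  Step 15: b b b b a a a A  =>  b b b b a a a A A   (applied A -> A A)
  Step 16: b b b b a a a A A  =>  b b b b a a a a A   (applied A -> a)
  Step 17: b b b b a a a a A  =>  b b b b a a a a a   (applied A -> a)
Final yield: b b b b a a a a a
Total rewrite steps: 17

17


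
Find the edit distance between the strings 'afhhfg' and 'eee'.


Building DP table for s1='afhhfg' (len 6) and s2='eee' (len 3):
       e  e  e
    0  1  2  3
  a 1  1  2  3
  f 2  2  2  3
  h 3  3  3  3
  h 4  4  4  4
  f 5  5  5  5
  g 6  6  6  6
Edit distance = dp[6][3] = 6

6


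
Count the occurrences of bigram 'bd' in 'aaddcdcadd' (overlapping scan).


Scanning 'aaddcdcadd' for bigram 'bd':
  Position 0: 'aa' -> no
  Position 1: 'ad' -> no
  Position 2: 'dd' -> no
  Position 3: 'dc' -> no
  Position 4: 'cd' -> no
  Position 5: 'dc' -> no
  Position 6: 'ca' -> no
  Position 7: 'ad' -> no
  Position 8: 'dd' -> no
Total matches: 0

0


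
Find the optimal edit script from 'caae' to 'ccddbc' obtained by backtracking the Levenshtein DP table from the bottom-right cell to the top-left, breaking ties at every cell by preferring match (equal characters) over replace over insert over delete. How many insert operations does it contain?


Edit distance = 5. Backtracking from cell (4, 6) with preference match > replace > insert > delete,
then listing the resulting alignment 'caae' -> 'ccddbc' left to right:
  Step 1: insert 'c' [insertion #1]
  Step 2: keep 'c'
  Step 3: insert 'd' [insertion #2]
  Step 4: replace a->d
  Step 5: replace a->b
  Step 6: replace e->c
Total insertions: 2

2


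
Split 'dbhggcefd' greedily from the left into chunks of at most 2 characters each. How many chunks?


'dbhggcefd' has 9 characters.
Chunking with max size 2:
  Chunk 1: 'db' (positions 0-1)
  Chunk 2: 'hg' (positions 2-3)
  Chunk 3: 'gc' (positions 4-5)
  Chunk 4: 'ef' (positions 6-7)
  Chunk 5: 'd' (positions 8-8)
Total chunks: ceil(9 / 2) = 5

5


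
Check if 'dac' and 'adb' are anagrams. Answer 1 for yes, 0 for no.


Sort characters of 'dac': 'acd'
Sort characters of 'adb': 'abd'
Sorted forms differ -> they are NOT anagrams
Result: 0

0


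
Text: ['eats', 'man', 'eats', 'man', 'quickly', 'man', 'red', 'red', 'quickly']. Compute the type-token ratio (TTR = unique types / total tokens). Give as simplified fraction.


Tokens: 9
Unique types: ('eats', 'man', 'quickly', 'red') = 4
TTR = 4/9
Already in lowest terms.

4/9


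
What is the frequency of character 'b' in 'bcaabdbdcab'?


Scanning 'bcaabdbdcab' for 'b':
  Position 0: 'b' -> MATCH (count: 1)
  Position 4: 'b' -> MATCH (count: 2)
  Position 6: 'b' -> MATCH (count: 3)
  Position 10: 'b' -> MATCH (count: 4)
Total occurrences of 'b': 4

4


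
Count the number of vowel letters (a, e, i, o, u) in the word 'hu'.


Scanning each character of 'hu':
  Position 1: 'h' -> consonant (running count: 0)
  Position 2: 'u' -> vowel (running count: 1)
Total vowels: 1

1


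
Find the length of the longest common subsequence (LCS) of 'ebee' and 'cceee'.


DP table for LCS of 'ebee' and 'cceee':
       c  c  e  e  e
    0  0  0  0  0  0
  e 0  0  0  1  1  1
  b 0  0  0  1  1  1
  e 0  0  0  1  2  2
  e 0  0  0  1  2  3
LCS: 'eee'
LCS length = 3

3


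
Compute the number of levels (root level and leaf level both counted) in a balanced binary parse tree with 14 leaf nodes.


In a balanced binary tree with n leaves the deepest leaf is ceil(log2(n)) edges below the root,
so counting node levels inclusive of root and leaves gives ceil(log2(n)) + 1 levels.
log2(14) = 3.8074
ceil(3.8074) = 4
levels = 4 + 1 = 5

5


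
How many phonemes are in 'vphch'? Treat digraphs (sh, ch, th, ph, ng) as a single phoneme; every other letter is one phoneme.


Parsing 'vphch' greedily, digraphs first:
  'v' -> consonant phoneme (phonemes so far: 1)
  'ph' -> digraph (1 consonant phoneme) (phonemes so far: 2)
  'ch' -> digraph (1 consonant phoneme) (phonemes so far: 3)
Total phonemes: 3

3


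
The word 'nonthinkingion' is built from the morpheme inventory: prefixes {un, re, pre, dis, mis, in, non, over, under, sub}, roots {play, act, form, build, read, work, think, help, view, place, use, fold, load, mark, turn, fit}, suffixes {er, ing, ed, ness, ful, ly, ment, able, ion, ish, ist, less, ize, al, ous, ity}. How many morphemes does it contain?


Segmenting 'nonthinkingion' against the inventory:
  'non' -> prefix (morpheme 1)
  'think' -> root (morpheme 2)
  'ing' -> suffix (morpheme 3)
  'ion' -> suffix (morpheme 4)
Total morphemes: 4

4


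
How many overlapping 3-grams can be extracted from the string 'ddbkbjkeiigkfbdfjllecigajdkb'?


String 'ddbkbjkeiigkfbdfjllecigajdkb' has length L = 28.
Number of overlapping n-grams = L - n + 1
Substituting: 28 - 3 + 1 = 26

26


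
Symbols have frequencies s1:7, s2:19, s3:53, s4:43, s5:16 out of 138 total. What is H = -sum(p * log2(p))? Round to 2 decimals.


Computing entropy H = -sum(p_i * log2(p_i)):
  s1: p = 7/138 = 0.0507, -p*log2(p) = 0.2182
  s2: p = 19/138 = 0.1377, -p*log2(p) = 0.3939
  s3: p = 53/138 = 0.3841, -p*log2(p) = 0.5302
  s4: p = 43/138 = 0.3116, -p*log2(p) = 0.5242
  s5: p = 16/138 = 0.1159, -p*log2(p) = 0.3604
H = sum of terms = 2.0269
Rounded to 2 decimals: 2.03

2.03


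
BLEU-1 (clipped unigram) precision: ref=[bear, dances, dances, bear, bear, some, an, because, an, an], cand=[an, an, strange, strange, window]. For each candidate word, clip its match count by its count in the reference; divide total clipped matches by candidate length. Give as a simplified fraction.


Reference word counts: {'an': 3, 'bear': 3, 'because': 1, 'dances': 2, 'some': 1}
Checking each candidate word (with clipping):
  'an' -> in reference (ref count 3, used 1/3) -> match (matches: 1)
  'an' -> in reference (ref count 3, used 2/3) -> match (matches: 2)
  'strange' -> not in reference -> no match (matches: 2)
  'strange' -> not in reference -> no match (matches: 2)
  'window' -> not in reference -> no match (matches: 2)
Clipped matches: 2, Candidate length: 5
Precision = 2/5

2/5


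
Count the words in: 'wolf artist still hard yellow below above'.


Counting words by splitting on spaces:
  Word 1: 'wolf'
  Word 2: 'artist'
  Word 3: 'still'
  Word 4: 'hard'
  Word 5: 'yellow'
  Word 6: 'below'
  Word 7: 'above'
Total words: 7

7


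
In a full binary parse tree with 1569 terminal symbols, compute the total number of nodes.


Leaf nodes (terminals): 1569
Internal nodes = n - 1 = 1569 - 1 = 1568
Total = leaves + internal = 1569 + 1568 = 3137

3137


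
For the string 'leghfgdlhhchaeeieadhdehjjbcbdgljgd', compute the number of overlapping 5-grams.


String 'leghfgdlhhchaeeieadhdehjjbcbdgljgd' has length L = 34.
Number of overlapping n-grams = L - n + 1
Substituting: 34 - 5 + 1 = 30

30


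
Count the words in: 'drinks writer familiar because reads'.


Counting words by splitting on spaces:
  Word 1: 'drinks'
  Word 2: 'writer'
  Word 3: 'familiar'
  Word 4: 'because'
  Word 5: 'reads'
Total words: 5

5


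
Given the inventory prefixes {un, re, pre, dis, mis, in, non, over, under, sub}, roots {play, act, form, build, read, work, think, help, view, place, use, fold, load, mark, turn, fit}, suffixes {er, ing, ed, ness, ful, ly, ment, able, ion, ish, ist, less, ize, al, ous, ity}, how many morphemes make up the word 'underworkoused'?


Segmenting 'underworkoused' against the inventory:
  'under' -> prefix (morpheme 1)
  'work' -> root (morpheme 2)
  'ous' -> suffix (morpheme 3)
  'ed' -> suffix (morpheme 4)
Total morphemes: 4

4


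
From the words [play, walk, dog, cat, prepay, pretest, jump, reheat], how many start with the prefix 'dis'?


Checking each word for prefix 'dis':
  'play' -> no (count: 0)
  'walk' -> no (count: 0)
  'dog' -> no (count: 0)
  'cat' -> no (count: 0)
  'prepay' -> no (count: 0)
  'pretest' -> no (count: 0)
  'jump' -> no (count: 0)
  'reheat' -> no (count: 0)
Total with prefix 'dis': 0

0


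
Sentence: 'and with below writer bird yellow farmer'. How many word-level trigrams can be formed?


Word trigrams from [7] words:
  Trigram 1: (and with below)
  Trigram 2: (with below writer)
  Trigram 3: (below writer bird)
  Trigram 4: (writer bird yellow)
  Trigram 5: (bird yellow farmer)
Total word trigrams: 7 - 2 = 5

5


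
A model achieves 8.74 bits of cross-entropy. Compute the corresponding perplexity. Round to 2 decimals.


Perplexity formula: PP = 2^H
H = 8.74
PP = 2^8.74
Decompose: 2^8.74 = 2^8 * 2^0.74
2^8 = 256, 2^0.74 ~ 1.6701758
PP ~ 256 * 1.6701758 = 427.5650048
Rounded to 2 decimals: 427.57

427.57


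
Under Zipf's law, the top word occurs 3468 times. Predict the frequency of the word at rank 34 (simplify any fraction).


Zipf's law: freq(rank) = f1 / rank
f1 = 3468, rank = 34
freq = 3468 / 34
= 102

102


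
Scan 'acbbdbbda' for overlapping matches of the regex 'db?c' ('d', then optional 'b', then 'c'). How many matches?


Pattern: db?c means 'd', then optional 'b', then 'c'.
Scanning 'acbbdbbda' position-by-position:
  Pos 0: window 'acb' -> no
  Pos 1: window 'cbb' -> no
  Pos 2: window 'bbd' -> no
  Pos 3: window 'bdb' -> no
  Pos 4: window 'dbb' -> no
  Pos 5: window 'bbd' -> no
  Pos 6: window 'bda' -> no
  Pos 7: window 'da' -> no
  Pos 8: window 'a' -> no
Total matches: 0

0


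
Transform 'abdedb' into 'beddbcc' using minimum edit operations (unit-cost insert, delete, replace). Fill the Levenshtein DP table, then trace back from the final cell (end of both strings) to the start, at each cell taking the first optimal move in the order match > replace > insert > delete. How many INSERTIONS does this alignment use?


Edit distance = 5. Backtracking from cell (6, 7) with preference match > replace > insert > delete,
then listing the resulting alignment 'abdedb' -> 'beddbcc' left to right:
  Step 1: delete 'a'
  Step 2: keep 'b'
  Step 3: replace d->e
  Step 4: replace e->d
  Step 5: keep 'd'
  Step 6: keep 'b'
  Step 7: insert 'c' [insertion #1]
  Step 8: insert 'c' [insertion #2]
Total insertions: 2

2
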